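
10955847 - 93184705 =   -  82228858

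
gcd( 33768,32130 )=126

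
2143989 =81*26469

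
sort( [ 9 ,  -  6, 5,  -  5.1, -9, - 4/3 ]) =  [  -  9, - 6,-5.1 , - 4/3,5, 9]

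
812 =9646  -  8834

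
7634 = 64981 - 57347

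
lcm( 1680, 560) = 1680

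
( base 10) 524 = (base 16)20c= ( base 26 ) K4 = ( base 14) 296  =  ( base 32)GC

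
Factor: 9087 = 3^1*13^1*233^1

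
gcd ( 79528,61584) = 8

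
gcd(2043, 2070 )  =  9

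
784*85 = 66640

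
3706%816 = 442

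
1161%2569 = 1161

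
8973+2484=11457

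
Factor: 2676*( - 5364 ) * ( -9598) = 2^5*3^3*149^1*223^1*4799^1=137770306272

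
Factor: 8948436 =2^2 * 3^1 * 7^1*307^1*347^1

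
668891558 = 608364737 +60526821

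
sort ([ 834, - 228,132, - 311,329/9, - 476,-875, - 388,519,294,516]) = [ - 875,-476, - 388, - 311,  -  228,329/9,132,294,516 , 519,834 ]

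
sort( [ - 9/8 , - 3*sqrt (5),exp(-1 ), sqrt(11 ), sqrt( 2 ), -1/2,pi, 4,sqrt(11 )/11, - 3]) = [ - 3*sqrt ( 5),-3,-9/8,  -  1/2,sqrt(11)/11, exp( - 1 ), sqrt(2 ),pi, sqrt ( 11 ),4]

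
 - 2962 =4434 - 7396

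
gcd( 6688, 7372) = 76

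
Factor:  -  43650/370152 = -2^( -2 )*5^2*53^ ( - 1) = - 25/212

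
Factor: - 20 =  - 2^2*5^1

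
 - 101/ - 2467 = 101/2467=0.04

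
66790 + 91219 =158009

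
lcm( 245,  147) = 735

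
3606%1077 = 375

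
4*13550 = 54200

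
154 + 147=301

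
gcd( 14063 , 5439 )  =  49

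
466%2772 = 466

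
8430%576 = 366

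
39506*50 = 1975300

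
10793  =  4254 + 6539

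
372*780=290160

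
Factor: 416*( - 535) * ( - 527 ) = 2^5 * 5^1 * 13^1 * 17^1*31^1 * 107^1 = 117289120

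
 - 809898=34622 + -844520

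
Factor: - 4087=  - 61^1*67^1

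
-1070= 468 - 1538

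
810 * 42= 34020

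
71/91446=71/91446  =  0.00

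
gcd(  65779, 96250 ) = 7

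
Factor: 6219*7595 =47233305 = 3^2*5^1 * 7^2*31^1*691^1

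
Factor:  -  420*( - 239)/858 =2^1*5^1*7^1*11^( - 1) * 13^ ( - 1 )*239^1 = 16730/143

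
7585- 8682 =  - 1097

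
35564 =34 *1046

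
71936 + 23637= 95573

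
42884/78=21442/39 = 549.79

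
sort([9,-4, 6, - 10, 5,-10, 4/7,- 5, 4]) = [ - 10, - 10,-5, - 4,4/7,4,5, 6,9 ] 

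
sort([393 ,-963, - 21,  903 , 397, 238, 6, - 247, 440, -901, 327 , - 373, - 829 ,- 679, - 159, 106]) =[ - 963,  -  901, - 829, - 679,-373, - 247 , - 159, - 21,6,106 , 238,327, 393, 397,  440,903] 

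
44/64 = 11/16 = 0.69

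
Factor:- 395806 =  - 2^1 * 73^1*2711^1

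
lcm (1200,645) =51600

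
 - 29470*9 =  - 265230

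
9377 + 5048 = 14425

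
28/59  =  28/59 = 0.47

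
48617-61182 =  - 12565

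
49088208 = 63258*776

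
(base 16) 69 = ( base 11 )96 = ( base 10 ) 105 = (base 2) 1101001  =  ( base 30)3f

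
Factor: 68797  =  89^1*773^1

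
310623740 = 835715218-525091478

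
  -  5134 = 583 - 5717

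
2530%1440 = 1090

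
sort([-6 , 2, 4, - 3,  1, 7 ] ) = [ - 6,-3,1,  2, 4,7 ] 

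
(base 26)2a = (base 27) 28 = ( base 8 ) 76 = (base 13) 4a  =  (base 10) 62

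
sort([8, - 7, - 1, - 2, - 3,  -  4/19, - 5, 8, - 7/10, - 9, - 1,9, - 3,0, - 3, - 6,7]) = [  -  9,-7,  -  6 , - 5, - 3, - 3, - 3, - 2,-1,-1, - 7/10, - 4/19,0,7,8,8, 9 ]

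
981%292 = 105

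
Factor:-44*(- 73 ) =2^2*11^1*73^1 = 3212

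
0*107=0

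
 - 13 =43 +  - 56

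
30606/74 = 413 + 22/37 = 413.59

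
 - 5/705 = -1 + 140/141= - 0.01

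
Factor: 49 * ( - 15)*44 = - 32340 = - 2^2*3^1*5^1* 7^2*11^1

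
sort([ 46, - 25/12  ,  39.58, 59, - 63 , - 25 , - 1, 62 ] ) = [ - 63, - 25, - 25/12, - 1, 39.58,46,59, 62]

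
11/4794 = 11/4794 = 0.00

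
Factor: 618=2^1*3^1*103^1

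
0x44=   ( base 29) 2a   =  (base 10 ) 68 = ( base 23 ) 2m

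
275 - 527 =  - 252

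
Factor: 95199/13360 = 2^( - 4) * 3^1*5^( - 1 )*13^1 *167^( - 1 ) * 2441^1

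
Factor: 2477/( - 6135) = - 3^ (  -  1)*5^( - 1)*409^( - 1 )*2477^1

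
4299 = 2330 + 1969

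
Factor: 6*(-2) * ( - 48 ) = 576 = 2^6*3^2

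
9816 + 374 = 10190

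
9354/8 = 4677/4 = 1169.25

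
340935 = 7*48705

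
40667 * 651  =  26474217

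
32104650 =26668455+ 5436195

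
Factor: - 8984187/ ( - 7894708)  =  2^ ( - 2 )*3^2*31^ ( - 1)*63667^ ( - 1)*998243^1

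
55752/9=18584/3 = 6194.67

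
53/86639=53/86639 = 0.00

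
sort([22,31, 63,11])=[11 , 22,31, 63]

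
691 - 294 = 397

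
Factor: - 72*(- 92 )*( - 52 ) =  - 344448 =- 2^7*3^2*13^1*23^1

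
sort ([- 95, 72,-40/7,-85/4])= [ - 95, - 85/4,-40/7, 72] 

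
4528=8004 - 3476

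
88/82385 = 88/82385= 0.00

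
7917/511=1131/73 = 15.49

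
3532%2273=1259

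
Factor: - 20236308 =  - 2^2* 3^1 * 179^1*9421^1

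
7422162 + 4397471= 11819633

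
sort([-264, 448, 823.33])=[ - 264 , 448,  823.33 ] 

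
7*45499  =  318493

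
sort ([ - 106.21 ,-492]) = [ - 492, - 106.21] 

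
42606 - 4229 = 38377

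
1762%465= 367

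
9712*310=3010720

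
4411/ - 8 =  - 4411/8 = - 551.38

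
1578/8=789/4 = 197.25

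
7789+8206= 15995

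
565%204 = 157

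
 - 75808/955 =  - 75808/955 = - 79.38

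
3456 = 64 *54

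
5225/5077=1 + 148/5077 = 1.03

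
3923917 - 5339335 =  - 1415418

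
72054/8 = 9006+3/4 = 9006.75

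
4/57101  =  4/57101 = 0.00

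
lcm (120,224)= 3360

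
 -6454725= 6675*( - 967)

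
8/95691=8/95691 = 0.00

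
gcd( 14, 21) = 7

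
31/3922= 31/3922 = 0.01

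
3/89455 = 3/89455 = 0.00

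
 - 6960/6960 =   -  1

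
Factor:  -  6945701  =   - 7^2*23^1*6163^1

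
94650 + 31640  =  126290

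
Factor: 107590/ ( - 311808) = - 2^(- 8)*3^( - 1)*5^1*53^1 = - 265/768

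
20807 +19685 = 40492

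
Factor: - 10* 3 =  - 2^1*3^1*5^1 = - 30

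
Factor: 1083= 3^1 * 19^2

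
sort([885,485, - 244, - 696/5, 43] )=[ - 244, - 696/5, 43,485,885 ] 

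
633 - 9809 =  - 9176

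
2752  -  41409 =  - 38657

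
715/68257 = 715/68257 = 0.01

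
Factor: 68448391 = 11^1 * 23^1*270547^1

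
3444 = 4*861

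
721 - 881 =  -160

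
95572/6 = 47786/3 =15928.67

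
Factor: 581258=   2^1*163^1*1783^1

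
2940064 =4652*632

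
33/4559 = 33/4559 = 0.01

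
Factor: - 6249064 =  - 2^3*17^1*45949^1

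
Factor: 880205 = 5^1*176041^1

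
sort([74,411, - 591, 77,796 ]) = [-591,74,77, 411,796 ]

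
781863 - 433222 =348641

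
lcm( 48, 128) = 384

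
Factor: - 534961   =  -7^1*76423^1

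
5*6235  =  31175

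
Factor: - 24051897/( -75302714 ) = 2^( - 1 ) * 3^6*32993^1*37651357^( - 1)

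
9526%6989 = 2537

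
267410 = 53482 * 5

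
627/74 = 627/74  =  8.47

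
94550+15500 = 110050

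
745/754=745/754=0.99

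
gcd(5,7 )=1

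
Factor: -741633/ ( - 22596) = 919/28 = 2^(- 2) *7^( - 1) * 919^1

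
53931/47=53931/47 = 1147.47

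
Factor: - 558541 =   -  558541^1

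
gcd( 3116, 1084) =4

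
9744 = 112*87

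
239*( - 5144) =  - 1229416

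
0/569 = 0 = 0.00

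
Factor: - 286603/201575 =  - 391/275 = - 5^ (-2) * 11^( - 1 ) * 17^1*23^1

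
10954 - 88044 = -77090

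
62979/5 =62979/5 = 12595.80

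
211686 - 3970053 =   -  3758367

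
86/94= 43/47 = 0.91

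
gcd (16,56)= 8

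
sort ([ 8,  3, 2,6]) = [ 2 , 3, 6 , 8]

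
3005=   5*601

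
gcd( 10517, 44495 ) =809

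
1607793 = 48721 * 33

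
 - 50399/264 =-191+25/264 = -190.91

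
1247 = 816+431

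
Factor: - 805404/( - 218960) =2^( - 2)*3^1*5^(-1)* 7^( - 1)*17^ ( - 1)*23^( - 1)*41^1*1637^1= 201351/54740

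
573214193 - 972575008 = -399360815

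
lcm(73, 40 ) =2920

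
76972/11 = 76972/11= 6997.45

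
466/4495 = 466/4495 = 0.10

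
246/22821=82/7607=0.01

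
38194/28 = 19097/14 = 1364.07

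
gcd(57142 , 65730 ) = 2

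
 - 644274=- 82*7857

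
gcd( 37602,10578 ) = 6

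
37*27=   999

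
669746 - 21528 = 648218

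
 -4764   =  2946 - 7710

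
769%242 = 43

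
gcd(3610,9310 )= 190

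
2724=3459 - 735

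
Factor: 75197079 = 3^6*19^1*61^1*89^1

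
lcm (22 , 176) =176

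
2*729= 1458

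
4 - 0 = 4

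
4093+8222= 12315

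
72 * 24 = 1728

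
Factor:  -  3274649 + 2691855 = -582794  =  - 2^1*17^1*61^1*281^1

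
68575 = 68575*1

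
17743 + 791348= 809091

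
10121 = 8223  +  1898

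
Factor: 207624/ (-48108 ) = -2^1*19^ (-1)*41^1 = -  82/19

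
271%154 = 117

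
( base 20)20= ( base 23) 1H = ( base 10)40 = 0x28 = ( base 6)104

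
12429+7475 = 19904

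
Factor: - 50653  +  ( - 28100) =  - 3^1*26251^1 = - 78753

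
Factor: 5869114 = 2^1*17^1 * 53^1*3257^1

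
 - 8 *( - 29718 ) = 237744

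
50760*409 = 20760840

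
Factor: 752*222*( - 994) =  - 2^6*3^1*7^1* 37^1 *47^1*71^1 =-165942336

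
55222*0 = 0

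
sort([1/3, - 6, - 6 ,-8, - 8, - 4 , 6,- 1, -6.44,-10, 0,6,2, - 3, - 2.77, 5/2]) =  [ - 10, - 8, - 8,-6.44, - 6,- 6, - 4, - 3, - 2.77, - 1,0, 1/3, 2, 5/2,6,6 ]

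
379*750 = 284250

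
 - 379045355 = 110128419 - 489173774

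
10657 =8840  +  1817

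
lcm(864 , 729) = 23328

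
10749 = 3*3583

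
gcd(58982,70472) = 766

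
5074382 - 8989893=-3915511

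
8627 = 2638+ 5989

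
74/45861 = 74/45861=0.00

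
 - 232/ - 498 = 116/249= 0.47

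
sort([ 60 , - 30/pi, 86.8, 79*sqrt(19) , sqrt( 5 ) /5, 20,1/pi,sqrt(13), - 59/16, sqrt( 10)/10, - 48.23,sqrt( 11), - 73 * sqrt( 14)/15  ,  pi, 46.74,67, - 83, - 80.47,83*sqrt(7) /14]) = [ - 83, - 80.47,  -  48.23, - 73*sqrt(14) /15, - 30/pi , - 59/16,sqrt (10)/10,  1/pi, sqrt(5 ) /5 , pi, sqrt( 11) , sqrt( 13), 83*sqrt( 7)/14, 20, 46.74,60, 67, 86.8,  79 * sqrt(19 ) ] 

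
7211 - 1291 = 5920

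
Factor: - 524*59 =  - 2^2*59^1 * 131^1 = - 30916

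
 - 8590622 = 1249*(-6878)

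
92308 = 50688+41620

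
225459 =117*1927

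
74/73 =74/73 = 1.01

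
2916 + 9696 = 12612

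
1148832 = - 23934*( - 48 ) 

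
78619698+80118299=158737997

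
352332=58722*6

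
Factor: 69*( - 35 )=-3^1 * 5^1 * 7^1*23^1 = -2415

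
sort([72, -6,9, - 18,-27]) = [ - 27, - 18, -6,9, 72]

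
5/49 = 5/49 = 0.10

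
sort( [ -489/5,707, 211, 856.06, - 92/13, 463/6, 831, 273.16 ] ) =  [-489/5, - 92/13, 463/6,211, 273.16, 707,831,856.06]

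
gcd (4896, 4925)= 1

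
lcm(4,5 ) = 20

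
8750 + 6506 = 15256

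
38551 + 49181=87732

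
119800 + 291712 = 411512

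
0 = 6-6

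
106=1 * 106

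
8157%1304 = 333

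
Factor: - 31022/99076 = - 15511/49538 = - 2^( - 1)*17^( - 1 ) * 31^ (-1 )*47^( - 1)*15511^1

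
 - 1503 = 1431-2934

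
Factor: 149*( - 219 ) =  - 32631 = - 3^1 * 73^1*149^1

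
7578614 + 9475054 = 17053668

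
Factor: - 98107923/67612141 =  - 3^1 * 727^1 * 44983^1*67612141^(  -  1 )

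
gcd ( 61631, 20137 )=1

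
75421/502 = 75421/502 = 150.24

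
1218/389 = 1218/389 = 3.13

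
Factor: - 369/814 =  - 2^( - 1) * 3^2*11^( - 1)*37^( - 1)*41^1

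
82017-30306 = 51711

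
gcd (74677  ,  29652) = 1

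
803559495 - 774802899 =28756596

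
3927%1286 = 69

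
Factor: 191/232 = 2^( - 3 )*29^( - 1 )*191^1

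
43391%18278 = 6835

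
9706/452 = 4853/226= 21.47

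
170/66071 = 170/66071=0.00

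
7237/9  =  804 + 1/9=804.11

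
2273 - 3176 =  - 903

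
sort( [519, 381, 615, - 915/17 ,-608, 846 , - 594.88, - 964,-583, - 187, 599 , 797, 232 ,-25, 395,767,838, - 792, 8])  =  [ - 964, - 792, - 608, - 594.88, - 583,- 187,-915/17, - 25, 8, 232,381,395,  519,599 , 615, 767,797, 838, 846 ]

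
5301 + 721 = 6022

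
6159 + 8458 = 14617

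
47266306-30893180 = 16373126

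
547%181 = 4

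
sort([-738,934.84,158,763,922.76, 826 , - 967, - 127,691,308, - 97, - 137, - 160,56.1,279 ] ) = [ - 967,  -  738, - 160,-137,-127,-97,56.1,158,279,308,691,763,826, 922.76,934.84 ] 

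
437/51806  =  437/51806 = 0.01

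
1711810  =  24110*71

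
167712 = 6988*24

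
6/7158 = 1/1193 =0.00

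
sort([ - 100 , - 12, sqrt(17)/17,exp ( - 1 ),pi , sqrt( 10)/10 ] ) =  [-100,  -  12,  sqrt ( 17 )/17,  sqrt( 10 )/10,exp( - 1 ) , pi ]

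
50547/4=50547/4 =12636.75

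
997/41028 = 997/41028= 0.02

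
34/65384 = 17/32692 =0.00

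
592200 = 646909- 54709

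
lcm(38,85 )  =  3230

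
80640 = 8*10080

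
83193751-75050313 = 8143438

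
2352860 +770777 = 3123637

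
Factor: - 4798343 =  - 11^1 * 509^1*857^1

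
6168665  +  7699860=13868525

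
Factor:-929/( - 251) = 251^( - 1) * 929^1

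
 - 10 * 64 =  - 640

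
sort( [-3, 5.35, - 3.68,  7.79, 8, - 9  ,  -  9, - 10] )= [-10, - 9,-9, -3.68, - 3,5.35,7.79,  8]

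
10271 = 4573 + 5698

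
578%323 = 255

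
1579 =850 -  - 729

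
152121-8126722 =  - 7974601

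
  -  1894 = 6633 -8527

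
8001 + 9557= 17558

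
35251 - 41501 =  - 6250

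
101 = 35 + 66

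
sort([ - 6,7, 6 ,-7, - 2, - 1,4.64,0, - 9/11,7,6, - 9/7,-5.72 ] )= [ - 7, - 6,- 5.72 ,  -  2,  -  9/7, - 1 , - 9/11,0, 4.64,6, 6,7,7]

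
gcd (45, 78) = 3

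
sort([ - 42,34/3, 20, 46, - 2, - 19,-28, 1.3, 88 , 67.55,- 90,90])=[ - 90, -42, - 28, - 19 , - 2,  1.3, 34/3, 20, 46,67.55, 88,90] 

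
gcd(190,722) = 38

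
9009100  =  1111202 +7897898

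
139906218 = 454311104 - 314404886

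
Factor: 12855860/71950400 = 2^( - 4) * 5^(  -  1) *193^ ( - 1 )*233^( - 1)*443^1 *1451^1 = 642793/3597520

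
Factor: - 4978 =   -  2^1*19^1*131^1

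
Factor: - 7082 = -2^1*3541^1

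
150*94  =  14100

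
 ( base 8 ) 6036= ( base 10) 3102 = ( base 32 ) 30U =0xc1e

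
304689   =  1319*231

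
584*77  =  44968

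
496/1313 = 496/1313 = 0.38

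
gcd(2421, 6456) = 807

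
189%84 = 21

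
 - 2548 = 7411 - 9959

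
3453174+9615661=13068835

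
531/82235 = 531/82235 = 0.01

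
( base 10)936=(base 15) 426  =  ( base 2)1110101000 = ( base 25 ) 1cb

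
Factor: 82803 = 3^1*7^1*3943^1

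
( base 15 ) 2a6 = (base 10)606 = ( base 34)HS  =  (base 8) 1136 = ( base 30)k6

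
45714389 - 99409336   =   - 53694947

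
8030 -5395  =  2635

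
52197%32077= 20120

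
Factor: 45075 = 3^1*5^2*601^1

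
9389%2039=1233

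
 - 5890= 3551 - 9441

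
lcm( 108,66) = 1188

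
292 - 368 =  - 76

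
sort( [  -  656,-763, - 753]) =[-763, - 753, - 656 ]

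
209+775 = 984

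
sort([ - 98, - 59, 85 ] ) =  [  -  98, - 59,85 ]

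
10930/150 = 1093/15 =72.87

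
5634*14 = 78876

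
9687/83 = 9687/83 = 116.71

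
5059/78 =5059/78 = 64.86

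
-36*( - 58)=2088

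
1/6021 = 1/6021 = 0.00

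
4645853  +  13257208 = 17903061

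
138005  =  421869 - 283864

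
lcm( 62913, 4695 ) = 314565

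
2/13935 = 2/13935  =  0.00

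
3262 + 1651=4913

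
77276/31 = 2492 + 24/31 =2492.77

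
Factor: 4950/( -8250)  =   - 3^1*5^(-1 ) = - 3/5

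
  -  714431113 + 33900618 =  - 680530495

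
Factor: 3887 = 13^2 * 23^1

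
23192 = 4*5798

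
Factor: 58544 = 2^4*3659^1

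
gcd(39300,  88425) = 9825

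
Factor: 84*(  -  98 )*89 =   -  2^3*3^1*7^3 * 89^1 = - 732648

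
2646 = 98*27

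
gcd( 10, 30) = 10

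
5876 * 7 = 41132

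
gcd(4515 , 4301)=1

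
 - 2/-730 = 1/365 = 0.00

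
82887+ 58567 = 141454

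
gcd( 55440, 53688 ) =24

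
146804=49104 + 97700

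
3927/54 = 72+13/18 = 72.72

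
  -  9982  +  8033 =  - 1949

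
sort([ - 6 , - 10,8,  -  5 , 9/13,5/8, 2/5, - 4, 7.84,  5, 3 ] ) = [-10 , - 6,  -  5,  -  4,2/5, 5/8, 9/13,3, 5,  7.84,8 ] 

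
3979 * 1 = 3979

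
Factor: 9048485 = 5^1*673^1*2689^1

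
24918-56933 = -32015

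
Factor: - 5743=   -  5743^1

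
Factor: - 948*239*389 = -2^2*3^1*79^1*239^1*389^1 = - 88136508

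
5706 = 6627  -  921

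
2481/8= 310+ 1/8 = 310.12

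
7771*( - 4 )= -31084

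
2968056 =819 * 3624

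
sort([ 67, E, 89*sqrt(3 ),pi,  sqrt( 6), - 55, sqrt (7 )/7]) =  [ - 55, sqrt(  7) /7,sqrt (6),  E , pi,67,89 * sqrt( 3 )] 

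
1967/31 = 1967/31 =63.45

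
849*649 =551001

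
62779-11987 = 50792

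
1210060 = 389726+820334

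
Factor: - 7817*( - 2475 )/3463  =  19347075/3463 = 3^2 * 5^2*11^1*3463^( - 1) * 7817^1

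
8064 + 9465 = 17529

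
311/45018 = 311/45018 = 0.01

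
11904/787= 15+99/787 = 15.13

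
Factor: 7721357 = 7^1*307^1*3593^1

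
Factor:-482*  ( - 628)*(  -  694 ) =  - 2^4*157^1*241^1*347^1 = - 210071024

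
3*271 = 813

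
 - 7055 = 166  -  7221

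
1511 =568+943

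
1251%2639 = 1251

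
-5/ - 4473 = 5/4473 = 0.00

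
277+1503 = 1780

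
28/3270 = 14/1635= 0.01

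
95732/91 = 1052 = 1052.00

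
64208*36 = 2311488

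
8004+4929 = 12933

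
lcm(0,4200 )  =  0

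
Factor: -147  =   -3^1*7^2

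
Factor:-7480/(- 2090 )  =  68/19 = 2^2*17^1* 19^( - 1)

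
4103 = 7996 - 3893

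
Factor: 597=3^1*199^1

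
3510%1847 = 1663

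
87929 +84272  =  172201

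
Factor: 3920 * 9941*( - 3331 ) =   -  129804806320 = -  2^4*5^1*7^2*3331^1*9941^1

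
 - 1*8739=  -8739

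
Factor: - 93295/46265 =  - 19^( -1)*47^1*397^1 * 487^(-1)= -  18659/9253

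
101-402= - 301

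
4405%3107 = 1298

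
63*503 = 31689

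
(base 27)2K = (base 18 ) 42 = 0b1001010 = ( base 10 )74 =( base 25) 2O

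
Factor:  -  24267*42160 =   -  2^4*3^1*5^1*17^1*31^1*8089^1 = -  1023096720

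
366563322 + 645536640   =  1012099962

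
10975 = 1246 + 9729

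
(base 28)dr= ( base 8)607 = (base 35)b6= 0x187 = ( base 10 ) 391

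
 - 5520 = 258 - 5778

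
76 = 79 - 3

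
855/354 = 285/118  =  2.42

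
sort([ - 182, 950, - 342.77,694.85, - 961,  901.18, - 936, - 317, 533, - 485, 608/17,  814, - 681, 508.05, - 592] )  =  [-961, - 936, - 681 , - 592, - 485,-342.77, - 317, - 182,608/17,508.05, 533,694.85,814, 901.18,950] 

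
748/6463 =748/6463 = 0.12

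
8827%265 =82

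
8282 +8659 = 16941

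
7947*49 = 389403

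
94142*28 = 2635976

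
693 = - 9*( - 77) 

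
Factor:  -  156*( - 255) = 2^2*3^2*5^1*13^1*17^1 = 39780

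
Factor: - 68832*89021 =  - 6127493472 = - 2^5*3^2*239^1*89021^1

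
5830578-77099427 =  - 71268849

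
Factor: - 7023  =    -  3^1 * 2341^1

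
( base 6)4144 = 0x3a0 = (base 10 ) 928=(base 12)654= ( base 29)130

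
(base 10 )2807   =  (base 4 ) 223313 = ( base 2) 101011110111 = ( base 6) 20555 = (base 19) 7ee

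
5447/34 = 160 + 7/34 =160.21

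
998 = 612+386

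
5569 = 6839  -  1270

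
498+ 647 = 1145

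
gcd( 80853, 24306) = 3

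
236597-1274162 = -1037565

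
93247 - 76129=17118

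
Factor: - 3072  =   - 2^10 * 3^1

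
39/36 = 13/12 = 1.08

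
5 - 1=4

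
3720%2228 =1492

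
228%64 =36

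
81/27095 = 81/27095  =  0.00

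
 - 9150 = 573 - 9723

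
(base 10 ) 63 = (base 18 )39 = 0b111111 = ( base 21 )30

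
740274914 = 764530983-24256069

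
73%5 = 3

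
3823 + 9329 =13152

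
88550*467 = 41352850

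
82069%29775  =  22519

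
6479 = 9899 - 3420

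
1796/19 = 94 + 10/19 = 94.53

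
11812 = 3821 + 7991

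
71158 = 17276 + 53882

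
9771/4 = 9771/4 = 2442.75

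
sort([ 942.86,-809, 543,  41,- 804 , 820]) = [- 809, - 804, 41, 543, 820,942.86 ] 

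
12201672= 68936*177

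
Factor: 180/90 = 2 = 2^1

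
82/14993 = 82/14993  =  0.01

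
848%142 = 138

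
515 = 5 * 103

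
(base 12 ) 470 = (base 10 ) 660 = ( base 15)2E0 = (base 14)352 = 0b1010010100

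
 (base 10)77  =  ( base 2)1001101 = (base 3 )2212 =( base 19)41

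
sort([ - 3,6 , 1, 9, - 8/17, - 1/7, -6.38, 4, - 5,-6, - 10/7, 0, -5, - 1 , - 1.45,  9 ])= [ - 6.38,  -  6,-5, - 5, - 3, - 1.45, - 10/7, - 1, - 8/17, - 1/7,0,1,4,6,9,9]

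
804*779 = 626316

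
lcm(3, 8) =24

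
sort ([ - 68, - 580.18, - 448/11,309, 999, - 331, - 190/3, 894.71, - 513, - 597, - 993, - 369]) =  [ - 993, - 597, -580.18, - 513,-369,-331, - 68, - 190/3, - 448/11,309, 894.71,999 ]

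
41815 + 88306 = 130121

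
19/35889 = 19/35889 = 0.00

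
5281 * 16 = 84496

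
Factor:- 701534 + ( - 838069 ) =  - 1539603 = -3^2 * 13^1 * 13159^1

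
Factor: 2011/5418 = 2^( - 1) * 3^( - 2)*7^( - 1)*43^( - 1)*2011^1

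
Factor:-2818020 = -2^2*3^1*5^1*67^1*701^1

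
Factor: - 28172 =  - 2^2*7043^1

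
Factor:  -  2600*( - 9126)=23727600 =2^4*3^3*5^2*13^3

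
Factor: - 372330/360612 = -985/954= - 2^(-1) * 3^(  -  2)*5^1*53^(- 1)*197^1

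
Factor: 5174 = 2^1*13^1*199^1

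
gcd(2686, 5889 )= 1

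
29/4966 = 29/4966=0.01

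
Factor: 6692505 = 3^1*5^1*173^1*2579^1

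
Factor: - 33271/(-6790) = 2^ (-1 )*5^( - 1)*7^2 = 49/10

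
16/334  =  8/167 = 0.05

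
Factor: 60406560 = 2^5*3^4*5^1*59^1*79^1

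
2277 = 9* 253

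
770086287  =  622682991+147403296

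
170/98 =1 + 36/49 = 1.73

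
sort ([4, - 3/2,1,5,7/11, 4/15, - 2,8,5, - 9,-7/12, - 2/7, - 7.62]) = [- 9, - 7.62, - 2, - 3/2, - 7/12,-2/7,4/15,7/11, 1,4,5 , 5, 8]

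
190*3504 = 665760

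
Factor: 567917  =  7^1*81131^1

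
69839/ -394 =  - 178 + 293/394=-  177.26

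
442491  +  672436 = 1114927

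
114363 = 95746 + 18617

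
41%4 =1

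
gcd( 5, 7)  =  1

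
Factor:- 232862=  - 2^1*7^1*16633^1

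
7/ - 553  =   - 1 + 78/79=- 0.01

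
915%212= 67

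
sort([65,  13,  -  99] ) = [ - 99,13,65 ]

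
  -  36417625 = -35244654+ -1172971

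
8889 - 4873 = 4016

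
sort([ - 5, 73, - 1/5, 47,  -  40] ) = [ - 40, - 5, - 1/5, 47, 73] 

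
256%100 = 56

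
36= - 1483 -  - 1519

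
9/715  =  9/715= 0.01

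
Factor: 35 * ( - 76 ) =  - 2660 = -2^2*5^1*7^1*19^1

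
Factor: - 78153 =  - 3^1 * 109^1 * 239^1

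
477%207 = 63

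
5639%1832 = 143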